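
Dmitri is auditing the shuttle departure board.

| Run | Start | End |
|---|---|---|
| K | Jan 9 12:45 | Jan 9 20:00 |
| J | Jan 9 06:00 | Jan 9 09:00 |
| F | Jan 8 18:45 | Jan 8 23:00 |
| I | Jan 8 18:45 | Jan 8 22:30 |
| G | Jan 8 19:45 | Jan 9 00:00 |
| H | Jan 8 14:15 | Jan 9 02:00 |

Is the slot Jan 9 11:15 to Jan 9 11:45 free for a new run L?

Yes — the slot is free

H: ends Jan 9 02:00 at or before L starts Jan 9 11:15 → clear.
F: ends Jan 8 23:00 at or before L starts Jan 9 11:15 → clear.
I: ends Jan 8 22:30 at or before L starts Jan 9 11:15 → clear.
G: ends Jan 9 00:00 at or before L starts Jan 9 11:15 → clear.
J: ends Jan 9 09:00 at or before L starts Jan 9 11:15 → clear.
K: starts Jan 9 12:45 at or after L ends Jan 9 11:45 → clear.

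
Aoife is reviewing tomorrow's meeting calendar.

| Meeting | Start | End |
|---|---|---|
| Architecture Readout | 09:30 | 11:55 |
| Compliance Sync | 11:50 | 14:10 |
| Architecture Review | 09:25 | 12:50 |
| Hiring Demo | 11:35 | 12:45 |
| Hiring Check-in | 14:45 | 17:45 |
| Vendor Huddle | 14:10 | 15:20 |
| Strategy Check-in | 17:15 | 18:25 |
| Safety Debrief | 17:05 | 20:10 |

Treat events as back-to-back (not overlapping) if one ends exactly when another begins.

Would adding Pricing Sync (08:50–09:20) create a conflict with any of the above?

No — it doesn't clash with anything

Architecture Review: starts 09:25 at or after Pricing Sync ends 09:20 → clear.
Architecture Readout: starts 09:30 at or after Pricing Sync ends 09:20 → clear.
Hiring Demo: starts 11:35 at or after Pricing Sync ends 09:20 → clear.
Compliance Sync: starts 11:50 at or after Pricing Sync ends 09:20 → clear.
Vendor Huddle: starts 14:10 at or after Pricing Sync ends 09:20 → clear.
Hiring Check-in: starts 14:45 at or after Pricing Sync ends 09:20 → clear.
Safety Debrief: starts 17:05 at or after Pricing Sync ends 09:20 → clear.
Strategy Check-in: starts 17:15 at or after Pricing Sync ends 09:20 → clear.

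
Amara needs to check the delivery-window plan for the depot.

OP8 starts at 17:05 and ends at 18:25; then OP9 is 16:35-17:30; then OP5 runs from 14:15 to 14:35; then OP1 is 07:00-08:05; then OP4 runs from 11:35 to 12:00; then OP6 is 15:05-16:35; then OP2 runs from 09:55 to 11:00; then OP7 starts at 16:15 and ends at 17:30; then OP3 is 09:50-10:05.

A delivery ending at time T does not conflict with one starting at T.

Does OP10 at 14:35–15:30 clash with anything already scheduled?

Yes — it overlaps OP6

OP1: ends 08:05 at or before OP10 starts 14:35 → clear.
OP3: ends 10:05 at or before OP10 starts 14:35 → clear.
OP2: ends 11:00 at or before OP10 starts 14:35 → clear.
OP4: ends 12:00 at or before OP10 starts 14:35 → clear.
OP5: ends 14:35 at or before OP10 starts 14:35 → clear.
OP6: starts 15:05 before OP10 ends 15:30, and ends 16:35 after OP10 starts 14:35 → overlap.
OP7: starts 16:15 at or after OP10 ends 15:30 → clear.
OP9: starts 16:35 at or after OP10 ends 15:30 → clear.
OP8: starts 17:05 at or after OP10 ends 15:30 → clear.
OP10 overlaps OP6.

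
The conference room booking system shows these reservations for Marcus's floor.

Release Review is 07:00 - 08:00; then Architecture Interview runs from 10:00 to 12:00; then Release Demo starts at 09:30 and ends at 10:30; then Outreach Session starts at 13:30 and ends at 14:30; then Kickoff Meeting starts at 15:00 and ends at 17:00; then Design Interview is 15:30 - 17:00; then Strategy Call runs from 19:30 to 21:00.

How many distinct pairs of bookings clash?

2

Two intervals overlap when each starts before the other ends.
Sorted by start: Release Review, Release Demo, Architecture Interview, Outreach Session, Kickoff Meeting, Design Interview, Strategy Call.
Release Demo starts after Release Review ends, so nothing later overlaps Release Review either.
Architecture Interview starts before Release Demo ends → Release Demo and Architecture Interview overlap.
Outreach Session starts after Release Demo ends, so nothing later overlaps Release Demo either.
Outreach Session starts after Architecture Interview ends, so nothing later overlaps Architecture Interview either.
Kickoff Meeting starts after Outreach Session ends, so nothing later overlaps Outreach Session either.
Design Interview starts before Kickoff Meeting ends → Kickoff Meeting and Design Interview overlap.
Strategy Call starts after Kickoff Meeting ends.
Strategy Call starts after Design Interview ends.
Overlapping pairs: Architecture Interview & Release Demo, Design Interview & Kickoff Meeting — 2 in total.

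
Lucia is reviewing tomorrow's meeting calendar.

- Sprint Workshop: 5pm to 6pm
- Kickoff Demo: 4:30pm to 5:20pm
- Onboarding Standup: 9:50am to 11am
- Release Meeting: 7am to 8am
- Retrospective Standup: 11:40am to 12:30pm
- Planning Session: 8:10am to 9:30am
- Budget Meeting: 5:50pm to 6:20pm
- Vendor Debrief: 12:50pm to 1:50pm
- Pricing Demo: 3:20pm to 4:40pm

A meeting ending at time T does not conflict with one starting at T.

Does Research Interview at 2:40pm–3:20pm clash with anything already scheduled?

Release Meeting: ends 8am at or before Research Interview starts 2:40pm → clear.
Planning Session: ends 9:30am at or before Research Interview starts 2:40pm → clear.
Onboarding Standup: ends 11am at or before Research Interview starts 2:40pm → clear.
Retrospective Standup: ends 12:30pm at or before Research Interview starts 2:40pm → clear.
Vendor Debrief: ends 1:50pm at or before Research Interview starts 2:40pm → clear.
Pricing Demo: starts 3:20pm at or after Research Interview ends 3:20pm → clear.
Kickoff Demo: starts 4:30pm at or after Research Interview ends 3:20pm → clear.
Sprint Workshop: starts 5pm at or after Research Interview ends 3:20pm → clear.
Budget Meeting: starts 5:50pm at or after Research Interview ends 3:20pm → clear.

No — it doesn't clash with anything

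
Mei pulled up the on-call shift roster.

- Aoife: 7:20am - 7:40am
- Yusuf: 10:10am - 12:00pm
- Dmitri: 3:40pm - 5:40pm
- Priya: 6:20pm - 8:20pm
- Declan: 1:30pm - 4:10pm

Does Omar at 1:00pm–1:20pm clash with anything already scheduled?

No — it doesn't clash with anything

Aoife: ends 7:40am at or before Omar starts 1:00pm → clear.
Yusuf: ends 12:00pm at or before Omar starts 1:00pm → clear.
Declan: starts 1:30pm at or after Omar ends 1:20pm → clear.
Dmitri: starts 3:40pm at or after Omar ends 1:20pm → clear.
Priya: starts 6:20pm at or after Omar ends 1:20pm → clear.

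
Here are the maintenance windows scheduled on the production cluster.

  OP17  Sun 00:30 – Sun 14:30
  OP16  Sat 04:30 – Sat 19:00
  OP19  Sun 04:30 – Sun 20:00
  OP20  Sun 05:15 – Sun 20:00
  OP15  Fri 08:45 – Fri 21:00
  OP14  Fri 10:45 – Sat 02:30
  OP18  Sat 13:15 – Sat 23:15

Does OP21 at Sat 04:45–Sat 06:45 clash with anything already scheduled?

Yes — it overlaps OP16

OP15: ends Fri 21:00 at or before OP21 starts Sat 04:45 → clear.
OP14: ends Sat 02:30 at or before OP21 starts Sat 04:45 → clear.
OP16: starts Sat 04:30 before OP21 ends Sat 06:45, and ends Sat 19:00 after OP21 starts Sat 04:45 → overlap.
OP18: starts Sat 13:15 at or after OP21 ends Sat 06:45 → clear.
OP17: starts Sun 00:30 at or after OP21 ends Sat 06:45 → clear.
OP19: starts Sun 04:30 at or after OP21 ends Sat 06:45 → clear.
OP20: starts Sun 05:15 at or after OP21 ends Sat 06:45 → clear.
OP21 overlaps OP16.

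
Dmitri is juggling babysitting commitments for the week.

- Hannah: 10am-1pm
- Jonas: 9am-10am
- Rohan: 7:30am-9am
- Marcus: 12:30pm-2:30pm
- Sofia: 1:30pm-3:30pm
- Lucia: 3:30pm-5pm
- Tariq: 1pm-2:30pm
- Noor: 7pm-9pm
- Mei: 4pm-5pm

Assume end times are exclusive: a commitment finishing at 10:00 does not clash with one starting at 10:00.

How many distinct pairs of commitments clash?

5

Sorted by start: Rohan, Jonas, Hannah, Marcus, Tariq, Sofia, Lucia, Mei, Noor.
Jonas starts exactly when Rohan ends (back-to-back, no overlap); Rohan is clear from here.
Hannah starts exactly when Jonas ends (back-to-back, no overlap); Jonas is clear from here.
Marcus starts before Hannah ends → Hannah and Marcus overlap.
Tariq starts exactly when Hannah ends (back-to-back, no overlap); Hannah is clear from here.
Tariq starts before Marcus ends → Marcus and Tariq overlap.
Sofia starts before Marcus ends → Marcus and Sofia overlap.
Lucia starts after Marcus ends; Marcus is clear from here.
Sofia starts before Tariq ends → Tariq and Sofia overlap.
Lucia starts after Tariq ends; Tariq is clear from here.
Lucia starts exactly when Sofia ends (back-to-back, no overlap); Sofia is clear from here.
Mei starts before Lucia ends → Lucia and Mei overlap.
Noor starts after Lucia ends.
Noor starts after Mei ends.
Overlapping pairs: Hannah & Marcus, Lucia & Mei, Marcus & Sofia, Marcus & Tariq, Sofia & Tariq — 5 in total.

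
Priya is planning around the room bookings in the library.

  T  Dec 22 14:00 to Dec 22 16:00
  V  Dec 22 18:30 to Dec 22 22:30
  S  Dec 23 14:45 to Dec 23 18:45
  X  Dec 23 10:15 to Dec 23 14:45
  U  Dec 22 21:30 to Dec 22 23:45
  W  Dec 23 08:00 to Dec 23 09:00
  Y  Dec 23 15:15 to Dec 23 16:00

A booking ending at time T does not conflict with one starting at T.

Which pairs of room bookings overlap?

S & Y, U & V

Sorted by start: T, V, U, W, X, S, Y.
V starts after T ends, so nothing later overlaps T either.
U starts before V ends → V and U overlap.
W starts after V ends, so nothing later overlaps V either.
W starts after U ends, so nothing later overlaps U either.
X starts after W ends, so nothing later overlaps W either.
S starts exactly when X ends (back-to-back, no overlap), so nothing later overlaps X either.
Y starts before S ends → S and Y overlap.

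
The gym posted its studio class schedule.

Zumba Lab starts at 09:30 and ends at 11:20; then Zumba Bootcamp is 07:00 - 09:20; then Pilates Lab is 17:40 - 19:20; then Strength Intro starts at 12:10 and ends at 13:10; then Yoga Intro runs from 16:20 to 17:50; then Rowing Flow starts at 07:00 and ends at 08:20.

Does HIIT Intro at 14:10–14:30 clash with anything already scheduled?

No — it doesn't clash with anything

Zumba Bootcamp: ends 09:20 at or before HIIT Intro starts 14:10 → clear.
Rowing Flow: ends 08:20 at or before HIIT Intro starts 14:10 → clear.
Zumba Lab: ends 11:20 at or before HIIT Intro starts 14:10 → clear.
Strength Intro: ends 13:10 at or before HIIT Intro starts 14:10 → clear.
Yoga Intro: starts 16:20 at or after HIIT Intro ends 14:30 → clear.
Pilates Lab: starts 17:40 at or after HIIT Intro ends 14:30 → clear.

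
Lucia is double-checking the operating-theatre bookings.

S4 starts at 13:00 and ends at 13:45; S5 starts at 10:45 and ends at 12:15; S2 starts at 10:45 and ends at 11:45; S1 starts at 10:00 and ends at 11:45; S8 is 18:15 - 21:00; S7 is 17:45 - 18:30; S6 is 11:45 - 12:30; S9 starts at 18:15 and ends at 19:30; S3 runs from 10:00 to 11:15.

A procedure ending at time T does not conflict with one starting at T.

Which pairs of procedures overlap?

S1 & S2, S1 & S3, S1 & S5, S2 & S3, S2 & S5, S3 & S5, S5 & S6, S7 & S8, S7 & S9, S8 & S9

Two intervals overlap when each starts before the other ends.
Sorted by start: S1, S3, S2, S5, S6, S4, S7, S8, S9.
S3 starts before S1 ends → S1 and S3 overlap.
S2 starts before S1 ends → S1 and S2 overlap.
S5 starts before S1 ends → S1 and S5 overlap.
S6 starts exactly when S1 ends (back-to-back, no overlap), so S1 has no further overlaps.
S2 starts before S3 ends → S3 and S2 overlap.
S5 starts before S3 ends → S3 and S5 overlap.
S6 starts after S3 ends, so S3 has no further overlaps.
S5 starts before S2 ends → S2 and S5 overlap.
S6 starts exactly when S2 ends (back-to-back, no overlap), so S2 has no further overlaps.
S6 starts before S5 ends → S5 and S6 overlap.
S4 starts after S5 ends, so S5 has no further overlaps.
S4 starts after S6 ends, so S6 has no further overlaps.
S7 starts after S4 ends, so S4 has no further overlaps.
S8 starts before S7 ends → S7 and S8 overlap.
S9 starts before S7 ends → S7 and S9 overlap.
S9 starts before S8 ends → S8 and S9 overlap.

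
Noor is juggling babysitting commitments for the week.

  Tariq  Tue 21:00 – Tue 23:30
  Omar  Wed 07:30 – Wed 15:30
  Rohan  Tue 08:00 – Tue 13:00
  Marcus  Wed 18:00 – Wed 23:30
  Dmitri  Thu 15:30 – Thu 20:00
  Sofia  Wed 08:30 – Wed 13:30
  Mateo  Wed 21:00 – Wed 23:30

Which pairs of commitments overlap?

Sorted by start: Rohan, Tariq, Omar, Sofia, Marcus, Mateo, Dmitri.
Tariq starts after Rohan ends — done with Rohan.
Omar starts after Tariq ends — done with Tariq.
Sofia starts before Omar ends → Omar and Sofia overlap.
Marcus starts after Omar ends — done with Omar.
Marcus starts after Sofia ends — done with Sofia.
Mateo starts before Marcus ends → Marcus and Mateo overlap.
Dmitri starts after Marcus ends.
Dmitri starts after Mateo ends.

Marcus & Mateo, Omar & Sofia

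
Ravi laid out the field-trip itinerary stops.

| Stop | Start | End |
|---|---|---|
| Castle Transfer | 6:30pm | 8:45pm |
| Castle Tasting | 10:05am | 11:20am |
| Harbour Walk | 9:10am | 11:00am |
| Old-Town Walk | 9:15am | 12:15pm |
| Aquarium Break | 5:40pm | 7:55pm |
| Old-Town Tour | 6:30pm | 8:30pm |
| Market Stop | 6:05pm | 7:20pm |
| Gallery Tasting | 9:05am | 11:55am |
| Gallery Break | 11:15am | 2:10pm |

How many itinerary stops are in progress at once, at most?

4

Sort all start/end points and keep a running count:
9:05am start Gallery Tasting → 1
9:10am start Harbour Walk → 2
9:15am start Old-Town Walk → 3
10:05am start Castle Tasting → 4
11:00am end Harbour Walk → 3
11:15am start Gallery Break → 4
11:20am end Castle Tasting → 3
11:55am end Gallery Tasting → 2
12:15pm end Old-Town Walk → 1
2:10pm end Gallery Break → 0
5:40pm start Aquarium Break → 1
6:05pm start Market Stop → 2
6:30pm start Castle Transfer → 3
6:30pm start Old-Town Tour → 4
7:20pm end Market Stop → 3
7:55pm end Aquarium Break → 2
8:30pm end Old-Town Tour → 1
8:45pm end Castle Transfer → 0
Peak is 4, at 10:05am (Castle Tasting, Gallery Tasting, Harbour Walk, Old-Town Walk).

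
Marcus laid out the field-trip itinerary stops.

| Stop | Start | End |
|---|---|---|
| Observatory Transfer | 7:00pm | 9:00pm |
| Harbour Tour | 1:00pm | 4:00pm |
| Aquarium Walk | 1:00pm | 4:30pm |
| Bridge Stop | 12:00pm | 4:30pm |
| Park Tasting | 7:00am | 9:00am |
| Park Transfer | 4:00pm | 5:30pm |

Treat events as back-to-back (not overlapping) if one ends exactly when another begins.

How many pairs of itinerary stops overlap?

5

Two intervals overlap when each starts before the other ends.
Sorted by start: Park Tasting, Bridge Stop, Aquarium Walk, Harbour Tour, Park Transfer, Observatory Transfer.
Bridge Stop starts after Park Tasting ends, so nothing later overlaps Park Tasting either.
Aquarium Walk starts before Bridge Stop ends → Bridge Stop and Aquarium Walk overlap.
Harbour Tour starts before Bridge Stop ends → Bridge Stop and Harbour Tour overlap.
Park Transfer starts before Bridge Stop ends → Bridge Stop and Park Transfer overlap.
Observatory Transfer starts after Bridge Stop ends.
Harbour Tour starts before Aquarium Walk ends → Aquarium Walk and Harbour Tour overlap.
Park Transfer starts before Aquarium Walk ends → Aquarium Walk and Park Transfer overlap.
Observatory Transfer starts after Aquarium Walk ends.
Park Transfer starts exactly when Harbour Tour ends (back-to-back, no overlap), so nothing later overlaps Harbour Tour either.
Observatory Transfer starts after Park Transfer ends.
Overlapping pairs: Aquarium Walk & Bridge Stop, Aquarium Walk & Harbour Tour, Aquarium Walk & Park Transfer, Bridge Stop & Harbour Tour, Bridge Stop & Park Transfer — 5 in total.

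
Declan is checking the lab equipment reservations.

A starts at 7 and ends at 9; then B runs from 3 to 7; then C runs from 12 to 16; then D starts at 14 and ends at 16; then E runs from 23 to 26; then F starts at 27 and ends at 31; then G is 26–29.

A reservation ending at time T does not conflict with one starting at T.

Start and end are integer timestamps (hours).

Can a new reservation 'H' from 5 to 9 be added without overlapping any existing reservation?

No — it overlaps A, B

B: starts 3 before H ends 9, and ends 7 after H starts 5 → overlap.
A: starts 7 before H ends 9, and ends 9 after H starts 5 → overlap.
C: starts 12 at or after H ends 9 → clear.
D: starts 14 at or after H ends 9 → clear.
E: starts 23 at or after H ends 9 → clear.
G: starts 26 at or after H ends 9 → clear.
F: starts 27 at or after H ends 9 → clear.
H overlaps A, B.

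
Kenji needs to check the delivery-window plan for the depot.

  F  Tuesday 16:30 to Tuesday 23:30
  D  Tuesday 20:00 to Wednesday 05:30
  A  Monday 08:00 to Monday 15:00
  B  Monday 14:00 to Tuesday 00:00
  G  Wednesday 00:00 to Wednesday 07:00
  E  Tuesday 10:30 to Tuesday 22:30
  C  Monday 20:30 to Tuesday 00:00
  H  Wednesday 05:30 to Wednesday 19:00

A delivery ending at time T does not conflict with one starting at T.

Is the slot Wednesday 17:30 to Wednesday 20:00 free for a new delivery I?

No — it overlaps H

A: ends Monday 15:00 at or before I starts Wednesday 17:30 → clear.
B: ends Tuesday 00:00 at or before I starts Wednesday 17:30 → clear.
C: ends Tuesday 00:00 at or before I starts Wednesday 17:30 → clear.
E: ends Tuesday 22:30 at or before I starts Wednesday 17:30 → clear.
F: ends Tuesday 23:30 at or before I starts Wednesday 17:30 → clear.
D: ends Wednesday 05:30 at or before I starts Wednesday 17:30 → clear.
G: ends Wednesday 07:00 at or before I starts Wednesday 17:30 → clear.
H: starts Wednesday 05:30 before I ends Wednesday 20:00, and ends Wednesday 19:00 after I starts Wednesday 17:30 → overlap.
I overlaps H.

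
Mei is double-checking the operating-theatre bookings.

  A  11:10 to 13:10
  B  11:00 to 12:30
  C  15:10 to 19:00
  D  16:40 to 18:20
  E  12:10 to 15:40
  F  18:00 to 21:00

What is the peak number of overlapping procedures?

Walk through starts and ends in time order (an end at T is processed before a start at T):
11:00 start B → 1
11:10 start A → 2
12:10 start E → 3
12:30 end B → 2
13:10 end A → 1
15:10 start C → 2
15:40 end E → 1
16:40 start D → 2
18:00 start F → 3
18:20 end D → 2
19:00 end C → 1
21:00 end F → 0
Peak is 3, at 12:10 (A, B, E).

3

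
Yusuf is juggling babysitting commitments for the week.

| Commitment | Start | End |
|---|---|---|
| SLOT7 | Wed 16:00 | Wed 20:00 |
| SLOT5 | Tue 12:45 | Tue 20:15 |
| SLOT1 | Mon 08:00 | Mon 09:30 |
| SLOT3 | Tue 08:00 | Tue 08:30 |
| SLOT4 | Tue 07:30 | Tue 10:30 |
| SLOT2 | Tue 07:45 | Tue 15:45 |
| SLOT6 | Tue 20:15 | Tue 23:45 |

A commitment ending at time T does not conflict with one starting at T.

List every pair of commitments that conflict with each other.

Sorted by start: SLOT1, SLOT4, SLOT2, SLOT3, SLOT5, SLOT6, SLOT7.
SLOT4 starts after SLOT1 ends, so nothing later overlaps SLOT1 either.
SLOT2 starts before SLOT4 ends → SLOT4 and SLOT2 overlap.
SLOT3 starts before SLOT4 ends → SLOT4 and SLOT3 overlap.
SLOT5 starts after SLOT4 ends, so nothing later overlaps SLOT4 either.
SLOT3 starts before SLOT2 ends → SLOT2 and SLOT3 overlap.
SLOT5 starts before SLOT2 ends → SLOT2 and SLOT5 overlap.
SLOT6 starts after SLOT2 ends, so nothing later overlaps SLOT2 either.
SLOT5 starts after SLOT3 ends, so nothing later overlaps SLOT3 either.
SLOT6 starts exactly when SLOT5 ends (back-to-back, no overlap), so nothing later overlaps SLOT5 either.
SLOT7 starts after SLOT6 ends.

SLOT2 & SLOT3, SLOT2 & SLOT4, SLOT2 & SLOT5, SLOT3 & SLOT4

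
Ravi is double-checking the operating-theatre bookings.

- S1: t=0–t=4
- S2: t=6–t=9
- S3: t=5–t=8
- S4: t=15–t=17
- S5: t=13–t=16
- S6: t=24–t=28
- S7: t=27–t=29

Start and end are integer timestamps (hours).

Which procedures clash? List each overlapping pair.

Sorted by start: S1, S3, S2, S5, S4, S6, S7.
S3 starts after S1 ends, so S1 has no further overlaps.
S2 starts before S3 ends → S3 and S2 overlap.
S5 starts after S3 ends, so S3 has no further overlaps.
S5 starts after S2 ends, so S2 has no further overlaps.
S4 starts before S5 ends → S5 and S4 overlap.
S6 starts after S5 ends, so S5 has no further overlaps.
S6 starts after S4 ends, so S4 has no further overlaps.
S7 starts before S6 ends → S6 and S7 overlap.

S2 & S3, S4 & S5, S6 & S7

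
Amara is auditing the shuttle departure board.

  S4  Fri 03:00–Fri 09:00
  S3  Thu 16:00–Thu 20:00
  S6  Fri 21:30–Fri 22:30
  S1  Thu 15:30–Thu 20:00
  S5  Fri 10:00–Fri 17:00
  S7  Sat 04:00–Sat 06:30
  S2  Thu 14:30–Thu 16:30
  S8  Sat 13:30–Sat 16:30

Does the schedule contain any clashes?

Yes

Sorted by start: S2, S1, S3, S4, S5, S6, S7, S8.
S1 starts before S2 ends → S2 and S1 overlap.
That's a conflict, so the schedule is not conflict-free.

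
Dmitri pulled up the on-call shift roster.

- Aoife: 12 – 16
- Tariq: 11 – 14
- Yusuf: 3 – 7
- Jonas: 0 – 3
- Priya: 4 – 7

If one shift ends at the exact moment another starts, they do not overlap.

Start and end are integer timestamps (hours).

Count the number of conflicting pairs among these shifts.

Two intervals overlap when each starts before the other ends.
Sorted by start: Jonas, Yusuf, Priya, Tariq, Aoife.
Yusuf starts exactly when Jonas ends (back-to-back, no overlap); Jonas is clear from here.
Priya starts before Yusuf ends → Yusuf and Priya overlap.
Tariq starts after Yusuf ends; Yusuf is clear from here.
Tariq starts after Priya ends; Priya is clear from here.
Aoife starts before Tariq ends → Tariq and Aoife overlap.
Overlapping pairs: Aoife & Tariq, Priya & Yusuf — 2 in total.

2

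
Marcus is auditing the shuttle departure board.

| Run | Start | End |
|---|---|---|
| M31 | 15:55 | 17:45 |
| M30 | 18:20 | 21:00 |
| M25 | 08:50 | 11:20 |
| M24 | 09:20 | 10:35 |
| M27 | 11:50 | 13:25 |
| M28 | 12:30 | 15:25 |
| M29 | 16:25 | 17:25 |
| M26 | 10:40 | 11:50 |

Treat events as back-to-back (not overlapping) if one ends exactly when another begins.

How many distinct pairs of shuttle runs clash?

4

Check each pair: they overlap iff neither finishes before the other starts.
Sorted by start: M25, M24, M26, M27, M28, M31, M29, M30.
M24 starts before M25 ends → M25 and M24 overlap.
M26 starts before M25 ends → M25 and M26 overlap.
M27 starts after M25 ends — done with M25.
M26 starts after M24 ends — done with M24.
M27 starts exactly when M26 ends (back-to-back, no overlap) — done with M26.
M28 starts before M27 ends → M27 and M28 overlap.
M31 starts after M27 ends — done with M27.
M31 starts after M28 ends — done with M28.
M29 starts before M31 ends → M31 and M29 overlap.
M30 starts after M31 ends.
M30 starts after M29 ends.
Overlapping pairs: M24 & M25, M25 & M26, M27 & M28, M29 & M31 — 4 in total.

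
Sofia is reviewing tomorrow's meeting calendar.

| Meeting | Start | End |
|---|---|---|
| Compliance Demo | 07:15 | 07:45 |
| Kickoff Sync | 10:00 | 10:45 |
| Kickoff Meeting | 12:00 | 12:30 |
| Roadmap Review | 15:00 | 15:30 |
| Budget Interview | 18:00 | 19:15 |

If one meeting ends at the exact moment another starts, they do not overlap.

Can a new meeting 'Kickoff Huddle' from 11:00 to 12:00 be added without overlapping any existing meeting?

Yes — the slot is free

Compliance Demo: ends 07:45 at or before Kickoff Huddle starts 11:00 → clear.
Kickoff Sync: ends 10:45 at or before Kickoff Huddle starts 11:00 → clear.
Kickoff Meeting: starts 12:00 at or after Kickoff Huddle ends 12:00 → clear.
Roadmap Review: starts 15:00 at or after Kickoff Huddle ends 12:00 → clear.
Budget Interview: starts 18:00 at or after Kickoff Huddle ends 12:00 → clear.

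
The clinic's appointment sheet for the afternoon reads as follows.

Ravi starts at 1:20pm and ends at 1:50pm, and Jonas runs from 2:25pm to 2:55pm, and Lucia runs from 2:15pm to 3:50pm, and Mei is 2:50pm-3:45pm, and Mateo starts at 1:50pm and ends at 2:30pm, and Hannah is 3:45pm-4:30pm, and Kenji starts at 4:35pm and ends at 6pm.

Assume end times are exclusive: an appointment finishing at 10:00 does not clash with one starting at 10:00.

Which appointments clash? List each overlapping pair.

Hannah & Lucia, Jonas & Lucia, Jonas & Mateo, Jonas & Mei, Lucia & Mateo, Lucia & Mei

Check each pair: they overlap iff neither finishes before the other starts.
Sorted by start: Ravi, Mateo, Lucia, Jonas, Mei, Hannah, Kenji.
Mateo starts exactly when Ravi ends (back-to-back, no overlap), so Ravi has no further overlaps.
Lucia starts before Mateo ends → Mateo and Lucia overlap.
Jonas starts before Mateo ends → Mateo and Jonas overlap.
Mei starts after Mateo ends, so Mateo has no further overlaps.
Jonas starts before Lucia ends → Lucia and Jonas overlap.
Mei starts before Lucia ends → Lucia and Mei overlap.
Hannah starts before Lucia ends → Lucia and Hannah overlap.
Kenji starts after Lucia ends.
Mei starts before Jonas ends → Jonas and Mei overlap.
Hannah starts after Jonas ends, so Jonas has no further overlaps.
Hannah starts exactly when Mei ends (back-to-back, no overlap), so Mei has no further overlaps.
Kenji starts after Hannah ends.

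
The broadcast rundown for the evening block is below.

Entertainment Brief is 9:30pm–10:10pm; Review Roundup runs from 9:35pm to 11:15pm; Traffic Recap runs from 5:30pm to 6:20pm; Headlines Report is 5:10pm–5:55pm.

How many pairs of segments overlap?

2

Sorted by start: Headlines Report, Traffic Recap, Entertainment Brief, Review Roundup.
Traffic Recap starts before Headlines Report ends → Headlines Report and Traffic Recap overlap.
Entertainment Brief starts after Headlines Report ends, so Headlines Report has no further overlaps.
Entertainment Brief starts after Traffic Recap ends, so Traffic Recap has no further overlaps.
Review Roundup starts before Entertainment Brief ends → Entertainment Brief and Review Roundup overlap.
Overlapping pairs: Entertainment Brief & Review Roundup, Headlines Report & Traffic Recap — 2 in total.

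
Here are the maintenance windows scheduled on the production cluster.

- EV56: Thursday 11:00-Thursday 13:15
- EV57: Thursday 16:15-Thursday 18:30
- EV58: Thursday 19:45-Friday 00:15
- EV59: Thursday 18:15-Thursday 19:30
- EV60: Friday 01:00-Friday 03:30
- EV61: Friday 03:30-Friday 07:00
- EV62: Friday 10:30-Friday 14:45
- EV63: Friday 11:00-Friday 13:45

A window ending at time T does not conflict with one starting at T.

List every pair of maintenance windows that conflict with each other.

Check each pair: they overlap iff neither finishes before the other starts.
Sorted by start: EV56, EV57, EV59, EV58, EV60, EV61, EV62, EV63.
EV57 starts after EV56 ends, so nothing later overlaps EV56 either.
EV59 starts before EV57 ends → EV57 and EV59 overlap.
EV58 starts after EV57 ends, so nothing later overlaps EV57 either.
EV58 starts after EV59 ends, so nothing later overlaps EV59 either.
EV60 starts after EV58 ends, so nothing later overlaps EV58 either.
EV61 starts exactly when EV60 ends (back-to-back, no overlap), so nothing later overlaps EV60 either.
EV62 starts after EV61 ends, so nothing later overlaps EV61 either.
EV63 starts before EV62 ends → EV62 and EV63 overlap.

EV57 & EV59, EV62 & EV63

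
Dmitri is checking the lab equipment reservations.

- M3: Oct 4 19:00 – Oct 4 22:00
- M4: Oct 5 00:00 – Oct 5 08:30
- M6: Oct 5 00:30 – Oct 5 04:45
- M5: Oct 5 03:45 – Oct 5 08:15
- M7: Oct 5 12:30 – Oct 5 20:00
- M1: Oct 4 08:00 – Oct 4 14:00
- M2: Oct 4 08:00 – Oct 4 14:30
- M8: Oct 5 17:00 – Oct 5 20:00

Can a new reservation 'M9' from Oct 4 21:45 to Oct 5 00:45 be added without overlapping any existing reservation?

M1: ends Oct 4 14:00 at or before M9 starts Oct 4 21:45 → clear.
M2: ends Oct 4 14:30 at or before M9 starts Oct 4 21:45 → clear.
M3: starts Oct 4 19:00 before M9 ends Oct 5 00:45, and ends Oct 4 22:00 after M9 starts Oct 4 21:45 → overlap.
M4: starts Oct 5 00:00 before M9 ends Oct 5 00:45, and ends Oct 5 08:30 after M9 starts Oct 4 21:45 → overlap.
M6: starts Oct 5 00:30 before M9 ends Oct 5 00:45, and ends Oct 5 04:45 after M9 starts Oct 4 21:45 → overlap.
M5: starts Oct 5 03:45 at or after M9 ends Oct 5 00:45 → clear.
M7: starts Oct 5 12:30 at or after M9 ends Oct 5 00:45 → clear.
M8: starts Oct 5 17:00 at or after M9 ends Oct 5 00:45 → clear.
M9 overlaps M3, M4, M6.

No — it overlaps M3, M4, M6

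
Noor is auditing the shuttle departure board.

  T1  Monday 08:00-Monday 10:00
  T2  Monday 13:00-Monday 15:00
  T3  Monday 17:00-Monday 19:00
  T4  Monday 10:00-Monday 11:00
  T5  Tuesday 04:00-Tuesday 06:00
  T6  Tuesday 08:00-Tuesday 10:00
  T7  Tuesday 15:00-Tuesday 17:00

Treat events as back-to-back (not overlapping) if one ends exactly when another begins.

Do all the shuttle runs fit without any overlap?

Yes

Sorted by start: T1, T4, T2, T3, T5, T6, T7.
T4 starts exactly when T1 ends (back-to-back, no overlap), so T1 has no further overlaps.
T2 starts after T4 ends, so T4 has no further overlaps.
T3 starts after T2 ends, so T2 has no further overlaps.
T5 starts after T3 ends, so T3 has no further overlaps.
T6 starts after T5 ends, so T5 has no further overlaps.
T7 starts after T6 ends.
Every pair is clear; the schedule has no overlaps.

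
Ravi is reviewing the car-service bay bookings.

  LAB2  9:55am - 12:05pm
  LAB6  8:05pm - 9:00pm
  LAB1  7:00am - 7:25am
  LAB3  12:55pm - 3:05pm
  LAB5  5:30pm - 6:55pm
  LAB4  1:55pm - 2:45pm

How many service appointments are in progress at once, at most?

Sweep the timeline, counting +1 at each start and −1 at each end (ends before starts at a tie):
7:00am start LAB1 → 1
7:25am end LAB1 → 0
9:55am start LAB2 → 1
12:05pm end LAB2 → 0
12:55pm start LAB3 → 1
1:55pm start LAB4 → 2
2:45pm end LAB4 → 1
3:05pm end LAB3 → 0
5:30pm start LAB5 → 1
6:55pm end LAB5 → 0
8:05pm start LAB6 → 1
9:00pm end LAB6 → 0
Peak is 2, at 1:55pm (LAB3, LAB4).

2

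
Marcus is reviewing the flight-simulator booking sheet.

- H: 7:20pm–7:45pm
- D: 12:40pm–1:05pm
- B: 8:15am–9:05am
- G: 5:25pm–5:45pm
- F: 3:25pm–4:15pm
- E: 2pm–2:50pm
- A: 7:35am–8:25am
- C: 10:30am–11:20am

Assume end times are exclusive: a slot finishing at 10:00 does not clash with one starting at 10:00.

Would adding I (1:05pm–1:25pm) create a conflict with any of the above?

A: ends 8:25am at or before I starts 1:05pm → clear.
B: ends 9:05am at or before I starts 1:05pm → clear.
C: ends 11:20am at or before I starts 1:05pm → clear.
D: ends 1:05pm at or before I starts 1:05pm → clear.
E: starts 2pm at or after I ends 1:25pm → clear.
F: starts 3:25pm at or after I ends 1:25pm → clear.
G: starts 5:25pm at or after I ends 1:25pm → clear.
H: starts 7:20pm at or after I ends 1:25pm → clear.

No — it doesn't clash with anything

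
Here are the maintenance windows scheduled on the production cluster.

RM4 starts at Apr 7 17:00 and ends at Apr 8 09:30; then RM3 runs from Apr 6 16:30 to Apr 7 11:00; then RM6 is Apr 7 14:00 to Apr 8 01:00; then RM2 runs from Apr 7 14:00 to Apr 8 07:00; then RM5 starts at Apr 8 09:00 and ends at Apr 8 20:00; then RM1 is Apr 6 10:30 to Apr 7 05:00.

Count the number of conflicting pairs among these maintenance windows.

Sorted by start: RM1, RM3, RM2, RM6, RM4, RM5.
RM3 starts before RM1 ends → RM1 and RM3 overlap.
RM2 starts after RM1 ends, so nothing later overlaps RM1 either.
RM2 starts after RM3 ends, so nothing later overlaps RM3 either.
RM6 starts before RM2 ends → RM2 and RM6 overlap.
RM4 starts before RM2 ends → RM2 and RM4 overlap.
RM5 starts after RM2 ends.
RM4 starts before RM6 ends → RM6 and RM4 overlap.
RM5 starts after RM6 ends.
RM5 starts before RM4 ends → RM4 and RM5 overlap.
Overlapping pairs: RM1 & RM3, RM2 & RM4, RM2 & RM6, RM4 & RM5, RM4 & RM6 — 5 in total.

5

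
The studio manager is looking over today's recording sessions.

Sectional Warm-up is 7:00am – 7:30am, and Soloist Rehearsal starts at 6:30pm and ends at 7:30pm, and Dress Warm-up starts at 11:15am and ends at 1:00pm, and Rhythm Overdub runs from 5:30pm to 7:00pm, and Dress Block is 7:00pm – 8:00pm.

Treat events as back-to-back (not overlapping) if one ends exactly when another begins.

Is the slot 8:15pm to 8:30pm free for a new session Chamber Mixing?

Yes — the slot is free

Sectional Warm-up: ends 7:30am at or before Chamber Mixing starts 8:15pm → clear.
Dress Warm-up: ends 1:00pm at or before Chamber Mixing starts 8:15pm → clear.
Rhythm Overdub: ends 7:00pm at or before Chamber Mixing starts 8:15pm → clear.
Soloist Rehearsal: ends 7:30pm at or before Chamber Mixing starts 8:15pm → clear.
Dress Block: ends 8:00pm at or before Chamber Mixing starts 8:15pm → clear.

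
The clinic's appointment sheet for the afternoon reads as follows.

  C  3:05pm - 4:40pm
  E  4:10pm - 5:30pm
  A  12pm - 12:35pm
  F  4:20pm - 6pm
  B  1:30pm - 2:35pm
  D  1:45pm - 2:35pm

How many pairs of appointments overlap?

4

Sorted by start: A, B, D, C, E, F.
B starts after A ends; A is clear from here.
D starts before B ends → B and D overlap.
C starts after B ends; B is clear from here.
C starts after D ends; D is clear from here.
E starts before C ends → C and E overlap.
F starts before C ends → C and F overlap.
F starts before E ends → E and F overlap.
Overlapping pairs: B & D, C & E, C & F, E & F — 4 in total.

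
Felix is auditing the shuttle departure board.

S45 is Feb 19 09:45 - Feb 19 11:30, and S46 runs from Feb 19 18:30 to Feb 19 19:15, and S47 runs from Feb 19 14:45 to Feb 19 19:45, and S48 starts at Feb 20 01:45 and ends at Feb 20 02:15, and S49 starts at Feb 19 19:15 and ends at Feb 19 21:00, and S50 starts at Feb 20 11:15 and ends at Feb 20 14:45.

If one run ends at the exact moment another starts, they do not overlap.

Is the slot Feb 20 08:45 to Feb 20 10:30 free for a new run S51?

Yes — the slot is free

S45: ends Feb 19 11:30 at or before S51 starts Feb 20 08:45 → clear.
S47: ends Feb 19 19:45 at or before S51 starts Feb 20 08:45 → clear.
S46: ends Feb 19 19:15 at or before S51 starts Feb 20 08:45 → clear.
S49: ends Feb 19 21:00 at or before S51 starts Feb 20 08:45 → clear.
S48: ends Feb 20 02:15 at or before S51 starts Feb 20 08:45 → clear.
S50: starts Feb 20 11:15 at or after S51 ends Feb 20 10:30 → clear.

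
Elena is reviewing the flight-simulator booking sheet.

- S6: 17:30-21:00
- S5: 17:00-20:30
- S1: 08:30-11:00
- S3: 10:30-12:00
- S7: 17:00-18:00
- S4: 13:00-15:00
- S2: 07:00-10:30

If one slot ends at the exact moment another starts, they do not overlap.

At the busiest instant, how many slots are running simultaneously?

3

Sort all start/end points and keep a running count:
07:00 start S2 → 1
08:30 start S1 → 2
10:30 end S2 → 1
10:30 start S3 → 2
11:00 end S1 → 1
12:00 end S3 → 0
13:00 start S4 → 1
15:00 end S4 → 0
17:00 start S5 → 1
17:00 start S7 → 2
17:30 start S6 → 3
18:00 end S7 → 2
20:30 end S5 → 1
21:00 end S6 → 0
Peak is 3, at 17:30 (S5, S6, S7).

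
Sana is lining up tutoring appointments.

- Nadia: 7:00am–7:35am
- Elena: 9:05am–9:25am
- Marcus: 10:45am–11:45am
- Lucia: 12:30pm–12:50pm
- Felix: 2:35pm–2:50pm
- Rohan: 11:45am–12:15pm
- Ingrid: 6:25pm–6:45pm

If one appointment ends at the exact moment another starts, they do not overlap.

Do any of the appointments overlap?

Sorted by start: Nadia, Elena, Marcus, Rohan, Lucia, Felix, Ingrid.
Elena starts after Nadia ends — done with Nadia.
Marcus starts after Elena ends — done with Elena.
Rohan starts exactly when Marcus ends (back-to-back, no overlap) — done with Marcus.
Lucia starts after Rohan ends — done with Rohan.
Felix starts after Lucia ends — done with Lucia.
Ingrid starts after Felix ends.
Every pair is clear; the schedule has no overlaps.

No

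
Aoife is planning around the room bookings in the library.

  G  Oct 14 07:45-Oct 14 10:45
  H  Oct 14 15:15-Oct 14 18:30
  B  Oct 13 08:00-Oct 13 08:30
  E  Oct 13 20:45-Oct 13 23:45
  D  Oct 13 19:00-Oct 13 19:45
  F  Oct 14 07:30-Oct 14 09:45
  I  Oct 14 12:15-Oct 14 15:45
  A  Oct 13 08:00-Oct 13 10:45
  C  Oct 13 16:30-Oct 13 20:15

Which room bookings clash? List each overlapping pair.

Sorted by start: A, B, C, D, E, F, G, I, H.
B starts before A ends → A and B overlap.
C starts after A ends — done with A.
C starts after B ends — done with B.
D starts before C ends → C and D overlap.
E starts after C ends — done with C.
E starts after D ends — done with D.
F starts after E ends — done with E.
G starts before F ends → F and G overlap.
I starts after F ends — done with F.
I starts after G ends — done with G.
H starts before I ends → I and H overlap.

A & B, C & D, F & G, H & I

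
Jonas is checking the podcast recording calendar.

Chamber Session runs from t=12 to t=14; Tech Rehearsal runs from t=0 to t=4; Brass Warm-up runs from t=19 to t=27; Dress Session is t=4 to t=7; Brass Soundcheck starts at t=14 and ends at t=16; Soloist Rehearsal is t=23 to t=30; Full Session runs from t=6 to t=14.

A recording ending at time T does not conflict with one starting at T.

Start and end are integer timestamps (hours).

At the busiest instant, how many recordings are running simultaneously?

Sort all start/end points and keep a running count:
t=0 start Tech Rehearsal → 1
t=4 end Tech Rehearsal → 0
t=4 start Dress Session → 1
t=6 start Full Session → 2
t=7 end Dress Session → 1
t=12 start Chamber Session → 2
t=14 end Chamber Session → 1
t=14 end Full Session → 0
t=14 start Brass Soundcheck → 1
t=16 end Brass Soundcheck → 0
t=19 start Brass Warm-up → 1
t=23 start Soloist Rehearsal → 2
t=27 end Brass Warm-up → 1
t=30 end Soloist Rehearsal → 0
Peak is 2, at t=6 (Dress Session, Full Session).

2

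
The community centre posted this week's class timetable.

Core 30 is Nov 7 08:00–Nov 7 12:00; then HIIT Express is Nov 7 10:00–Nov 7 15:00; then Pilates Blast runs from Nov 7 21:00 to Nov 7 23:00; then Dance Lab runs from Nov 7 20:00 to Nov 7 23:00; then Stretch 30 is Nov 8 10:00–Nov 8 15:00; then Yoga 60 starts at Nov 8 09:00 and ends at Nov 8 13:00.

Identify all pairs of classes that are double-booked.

Core 30 & HIIT Express, Dance Lab & Pilates Blast, Stretch 30 & Yoga 60

Check each pair: they overlap iff neither finishes before the other starts.
Sorted by start: Core 30, HIIT Express, Dance Lab, Pilates Blast, Yoga 60, Stretch 30.
HIIT Express starts before Core 30 ends → Core 30 and HIIT Express overlap.
Dance Lab starts after Core 30 ends, so Core 30 has no further overlaps.
Dance Lab starts after HIIT Express ends, so HIIT Express has no further overlaps.
Pilates Blast starts before Dance Lab ends → Dance Lab and Pilates Blast overlap.
Yoga 60 starts after Dance Lab ends, so Dance Lab has no further overlaps.
Yoga 60 starts after Pilates Blast ends, so Pilates Blast has no further overlaps.
Stretch 30 starts before Yoga 60 ends → Yoga 60 and Stretch 30 overlap.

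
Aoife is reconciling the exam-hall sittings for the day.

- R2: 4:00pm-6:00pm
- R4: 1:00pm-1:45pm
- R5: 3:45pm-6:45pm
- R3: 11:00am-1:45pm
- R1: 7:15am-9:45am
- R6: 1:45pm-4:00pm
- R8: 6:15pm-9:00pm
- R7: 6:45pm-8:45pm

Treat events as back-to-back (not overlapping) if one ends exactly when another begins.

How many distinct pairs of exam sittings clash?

Sorted by start: R1, R3, R4, R6, R5, R2, R8, R7.
R3 starts after R1 ends, so nothing later overlaps R1 either.
R4 starts before R3 ends → R3 and R4 overlap.
R6 starts exactly when R3 ends (back-to-back, no overlap), so nothing later overlaps R3 either.
R6 starts exactly when R4 ends (back-to-back, no overlap), so nothing later overlaps R4 either.
R5 starts before R6 ends → R6 and R5 overlap.
R2 starts exactly when R6 ends (back-to-back, no overlap), so nothing later overlaps R6 either.
R2 starts before R5 ends → R5 and R2 overlap.
R8 starts before R5 ends → R5 and R8 overlap.
R7 starts exactly when R5 ends (back-to-back, no overlap).
R8 starts after R2 ends, so nothing later overlaps R2 either.
R7 starts before R8 ends → R8 and R7 overlap.
Overlapping pairs: R2 & R5, R3 & R4, R5 & R6, R5 & R8, R7 & R8 — 5 in total.

5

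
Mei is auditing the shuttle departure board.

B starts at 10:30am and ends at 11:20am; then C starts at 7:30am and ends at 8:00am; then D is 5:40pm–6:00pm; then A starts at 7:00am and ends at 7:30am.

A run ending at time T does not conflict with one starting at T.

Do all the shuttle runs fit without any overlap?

Yes

Sorted by start: A, C, B, D.
C starts exactly when A ends (back-to-back, no overlap) — done with A.
B starts after C ends — done with C.
D starts after B ends.
Every pair is clear; the schedule has no overlaps.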